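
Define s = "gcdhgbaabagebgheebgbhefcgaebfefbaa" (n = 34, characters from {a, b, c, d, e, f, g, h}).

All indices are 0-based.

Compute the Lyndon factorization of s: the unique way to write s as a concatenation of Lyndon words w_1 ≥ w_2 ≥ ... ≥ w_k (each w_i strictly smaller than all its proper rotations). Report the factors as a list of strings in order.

emit factor 1: 'g' (i=0, period=1)
emit factor 2: 'cdhg' (i=1, period=4)
emit factor 3: 'b' (i=5, period=1)
emit factor 4: 'aabagebgheebgbhefcgaebfefb' (i=6, period=26)
emit factor 5: 'a' (i=32, period=1)
emit factor 6: 'a' (i=33, period=1)

["g", "cdhg", "b", "aabagebgheebgbhefcgaebfefb", "a", "a"]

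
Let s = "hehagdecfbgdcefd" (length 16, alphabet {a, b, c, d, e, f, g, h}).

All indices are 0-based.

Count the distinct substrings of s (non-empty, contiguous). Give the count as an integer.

127

rank→(start, suffix):
  0 → (3, 'agdecfbgdcefd')
  1 → (9, 'bgdcefd')
  2 → (12, 'cefd')
  3 → (7, 'cfbgdcefd')
  4 → (15, 'd')
  5 → (11, 'dcefd')
  6 → (5, 'decfbgdcefd')
  7 → (6, 'ecfbgdcefd')
  8 → (13, 'efd')
  9 → (1, 'ehagdecfbgdcefd')
  10 → (8, 'fbgdcefd')
  11 → (14, 'fd')
  12 → (10, 'gdcefd')
  13 → (4, 'gdecfbgdcefd')
  14 → (2, 'hagdecfbgdcefd')
  15 → (0, 'hehagdecfbgdcefd')

SA = [3, 9, 12, 7, 15, 11, 5, 6, 13, 1, 8, 14, 10, 4, 2, 0]
i: (SA[i-1],SA[i]) lcp shared
  1: (3,9) 0 ''
  2: (9,12) 0 ''
  3: (12,7) 1 'c'
  4: (7,15) 0 ''
  5: (15,11) 1 'd'
  6: (11,5) 1 'd'
  7: (5,6) 0 ''
  8: (6,13) 1 'e'
  9: (13,1) 1 'e'
  10: (1,8) 0 ''
  11: (8,14) 1 'f'
  12: (14,10) 0 ''
  13: (10,4) 2 'gd'
  14: (4,2) 0 ''
  15: (2,0) 1 'h'

n(n+1)/2 = 16·17/2 = 136
Σ LCP = 0 + 0 + 0 + 1 + 0 + 1 + 1 + 0 + 1 + 1 + 0 + 1 + 0 + 2 + 0 + 1 = 9
distinct = 136 − 9 = 127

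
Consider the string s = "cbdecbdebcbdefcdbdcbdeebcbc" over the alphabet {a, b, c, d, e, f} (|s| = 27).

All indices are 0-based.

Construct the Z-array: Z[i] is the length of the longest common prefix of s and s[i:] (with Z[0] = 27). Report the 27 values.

[27, 0, 0, 0, 4, 0, 0, 0, 0, 4, 0, 0, 0, 0, 1, 0, 0, 0, 4, 0, 0, 0, 0, 0, 2, 0, 1]

Z[0]=27
i=1: i≥r, start 0; Z[1]=0
i=2: i≥r, start 0; Z[2]=0
i=3: i≥r, start 0; Z[3]=0
i=4: i≥r, start 0; Z[4]=4 scan→box=[4,8)
i=5: min(r-i=3, Z[1]=0)=0; Z[5]=0
i=6: min(r-i=2, Z[2]=0)=0; Z[6]=0
i=7: min(r-i=1, Z[3]=0)=0; Z[7]=0
i=8: i≥r, start 0; Z[8]=0
i=9: i≥r, start 0; Z[9]=4 scan→box=[9,13)
i=10: min(r-i=3, Z[1]=0)=0; Z[10]=0
i=11: min(r-i=2, Z[2]=0)=0; Z[11]=0
i=12: min(r-i=1, Z[3]=0)=0; Z[12]=0
i=13: i≥r, start 0; Z[13]=0
i=14: i≥r, start 0; Z[14]=1 scan→box=[14,15)
i=15: i≥r, start 0; Z[15]=0
i=16: i≥r, start 0; Z[16]=0
i=17: i≥r, start 0; Z[17]=0
i=18: i≥r, start 0; Z[18]=4 scan→box=[18,22)
i=19: min(r-i=3, Z[1]=0)=0; Z[19]=0
i=20: min(r-i=2, Z[2]=0)=0; Z[20]=0
i=21: min(r-i=1, Z[3]=0)=0; Z[21]=0
i=22: i≥r, start 0; Z[22]=0
i=23: i≥r, start 0; Z[23]=0
i=24: i≥r, start 0; Z[24]=2 scan→box=[24,26)
i=25: min(r-i=1, Z[1]=0)=0; Z[25]=0
i=26: i≥r, start 0; Z[26]=1 scan→box=[26,27)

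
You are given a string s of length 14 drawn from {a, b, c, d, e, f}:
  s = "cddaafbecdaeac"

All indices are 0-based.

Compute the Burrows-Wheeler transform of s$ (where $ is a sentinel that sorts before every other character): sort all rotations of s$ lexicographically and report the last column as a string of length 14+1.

rank  rotation         last
    0  $cddaafbecdaeac  c
    1  aafbecdaeac$cdd  d
    2  ac$cddaafbecdae  e
    3  aeac$cddaafbecd  d
    4  afbecdaeac$cdda  a
    5  becdaeac$cddaaf  f
    6  c$cddaafbecdaea  a
    7  cdaeac$cddaafbe  e
    8  cddaafbecdaeac$  $
    9  daafbecdaeac$cd  d
   10  daeac$cddaafbec  c
   11  ddaafbecdaeac$c  c
   12  eac$cddaafbecda  a
   13  ecdaeac$cddaafb  b
   14  fbecdaeac$cddaa  a

cdedafae$dccaba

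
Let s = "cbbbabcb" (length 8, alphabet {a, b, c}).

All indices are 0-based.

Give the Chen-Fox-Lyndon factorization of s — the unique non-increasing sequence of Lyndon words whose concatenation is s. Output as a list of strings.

["c", "b", "b", "b", "abcb"]

emit factor 1: 'c' (i=0, period=1)
emit factor 2: 'b' (i=1, period=1)
emit factor 3: 'b' (i=2, period=1)
emit factor 4: 'b' (i=3, period=1)
emit factor 5: 'abcb' (i=4, period=4)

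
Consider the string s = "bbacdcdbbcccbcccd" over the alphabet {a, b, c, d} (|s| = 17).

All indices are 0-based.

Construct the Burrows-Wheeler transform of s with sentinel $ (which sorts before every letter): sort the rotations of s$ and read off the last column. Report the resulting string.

rank  rotation            last
    0  $bbacdcdbbcccbcccd  d
    1  acdcdbbcccbcccd$bb  b
    2  bacdcdbbcccbcccd$b  b
    3  bbacdcdbbcccbcccd$  $
    4  bbcccbcccd$bbacdcd  d
    5  bcccbcccd$bbacdcdb  b
    6  bcccd$bbacdcdbbccc  c
    7  cbcccd$bbacdcdbbcc  c
    8  ccbcccd$bbacdcdbbc  c
    9  cccbcccd$bbacdcdbb  b
   10  cccd$bbacdcdbbcccb  b
   11  ccd$bbacdcdbbcccbc  c
   12  cd$bbacdcdbbcccbcc  c
   13  cdbbcccbcccd$bbacd  d
   14  cdcdbbcccbcccd$bba  a
   15  d$bbacdcdbbcccbccc  c
   16  dbbcccbcccd$bbacdc  c
   17  dcdbbcccbcccd$bbac  c

dbb$dbcccbbccdaccc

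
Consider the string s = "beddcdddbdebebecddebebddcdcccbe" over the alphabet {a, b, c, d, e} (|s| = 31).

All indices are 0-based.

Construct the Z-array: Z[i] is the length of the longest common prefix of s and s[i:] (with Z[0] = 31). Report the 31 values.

Z[0]=31
i=1: fresh scan; Z[1]=0
i=2: fresh scan; Z[2]=0
i=3: fresh scan; Z[3]=0
i=4: fresh scan; Z[4]=0
i=5: fresh scan; Z[5]=0
i=6: fresh scan; Z[6]=0
i=7: fresh scan; Z[7]=0
i=8: fresh scan; Z[8]=1 extend→box=[8,9)
i=9: fresh scan; Z[9]=0
i=10: fresh scan; Z[10]=0
i=11: fresh scan; Z[11]=2 extend→box=[11,13)
i=12: min(r-i=1, Z[1]=0)=0; Z[12]=0
i=13: fresh scan; Z[13]=2 extend→box=[13,15)
i=14: min(r-i=1, Z[1]=0)=0; Z[14]=0
i=15: fresh scan; Z[15]=0
i=16: fresh scan; Z[16]=0
i=17: fresh scan; Z[17]=0
i=18: fresh scan; Z[18]=0
i=19: fresh scan; Z[19]=2 extend→box=[19,21)
i=20: min(r-i=1, Z[1]=0)=0; Z[20]=0
i=21: fresh scan; Z[21]=1 extend→box=[21,22)
i=22: fresh scan; Z[22]=0
i=23: fresh scan; Z[23]=0
i=24: fresh scan; Z[24]=0
i=25: fresh scan; Z[25]=0
i=26: fresh scan; Z[26]=0
i=27: fresh scan; Z[27]=0
i=28: fresh scan; Z[28]=0
i=29: fresh scan; Z[29]=2 extend→box=[29,31)
i=30: min(r-i=1, Z[1]=0)=0; Z[30]=0

[31, 0, 0, 0, 0, 0, 0, 0, 1, 0, 0, 2, 0, 2, 0, 0, 0, 0, 0, 2, 0, 1, 0, 0, 0, 0, 0, 0, 0, 2, 0]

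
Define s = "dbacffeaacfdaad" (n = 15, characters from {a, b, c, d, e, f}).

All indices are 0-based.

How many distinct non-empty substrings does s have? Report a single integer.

rank→(start, suffix):
  0 → (7, 'aacfdaad')
  1 → (12, 'aad')
  2 → (8, 'acfdaad')
  3 → (2, 'acffeaacfdaad')
  4 → (13, 'ad')
  5 → (1, 'bacffeaacfdaad')
  6 → (9, 'cfdaad')
  7 → (3, 'cffeaacfdaad')
  8 → (14, 'd')
  9 → (11, 'daad')
  10 → (0, 'dbacffeaacfdaad')
  11 → (6, 'eaacfdaad')
  12 → (10, 'fdaad')
  13 → (5, 'feaacfdaad')
  14 → (4, 'ffeaacfdaad')

SA = [7, 12, 8, 2, 13, 1, 9, 3, 14, 11, 0, 6, 10, 5, 4]
i: (SA[i-1],SA[i]) lcp shared
  1: (7,12) 2 'aa'
  2: (12,8) 1 'a'
  3: (8,2) 3 'acf'
  4: (2,13) 1 'a'
  5: (13,1) 0 ''
  6: (1,9) 0 ''
  7: (9,3) 2 'cf'
  8: (3,14) 0 ''
  9: (14,11) 1 'd'
  10: (11,0) 1 'd'
  11: (0,6) 0 ''
  12: (6,10) 0 ''
  13: (10,5) 1 'f'
  14: (5,4) 1 'f'

n(n+1)/2 = 15·16/2 = 120
Σ LCP = 0 + 2 + 1 + 3 + 1 + 0 + 0 + 2 + 0 + 1 + 1 + 0 + 0 + 1 + 1 = 13
distinct = 120 − 13 = 107

107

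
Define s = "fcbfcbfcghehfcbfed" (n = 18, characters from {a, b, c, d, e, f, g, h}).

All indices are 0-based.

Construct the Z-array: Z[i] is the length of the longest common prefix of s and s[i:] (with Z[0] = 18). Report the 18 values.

Z[0]=18
i=1: i≥r, start 0; Z[1]=0
i=2: i≥r, start 0; Z[2]=0
i=3: i≥r, start 0; Z[3]=5 extend→box=[3,8)
i=4: min(r-i=4, Z[1]=0)=0; Z[4]=0
i=5: min(r-i=3, Z[2]=0)=0; Z[5]=0
i=6: min(r-i=2, Z[3]=5)=2; Z[6]=2
i=7: min(r-i=1, Z[4]=0)=0; Z[7]=0
i=8: i≥r, start 0; Z[8]=0
i=9: i≥r, start 0; Z[9]=0
i=10: i≥r, start 0; Z[10]=0
i=11: i≥r, start 0; Z[11]=0
i=12: i≥r, start 0; Z[12]=4 extend→box=[12,16)
i=13: min(r-i=3, Z[1]=0)=0; Z[13]=0
i=14: min(r-i=2, Z[2]=0)=0; Z[14]=0
i=15: min(r-i=1, Z[3]=5)=1; Z[15]=1
i=16: i≥r, start 0; Z[16]=0
i=17: i≥r, start 0; Z[17]=0

[18, 0, 0, 5, 0, 0, 2, 0, 0, 0, 0, 0, 4, 0, 0, 1, 0, 0]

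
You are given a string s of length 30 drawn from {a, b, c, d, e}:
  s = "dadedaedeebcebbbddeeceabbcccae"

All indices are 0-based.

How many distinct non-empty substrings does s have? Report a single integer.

rank→(start, suffix):
  0 → (22, 'abbcccae')
  1 → (1, 'adedaedeebcebbbddeeceabbcccae')
  2 → (28, 'ae')
  3 → (5, 'aedeebcebbbddeeceabbcccae')
  4 → (13, 'bbbddeeceabbcccae')
  5 → (23, 'bbcccae')
  6 → (14, 'bbddeeceabbcccae')
  7 → (24, 'bcccae')
  8 → (10, 'bcebbbddeeceabbcccae')
  9 → (15, 'bddeeceabbcccae')
  10 → (27, 'cae')
  11 → (26, 'ccae')
  12 → (25, 'cccae')
  13 → (20, 'ceabbcccae')
  14 → (11, 'cebbbddeeceabbcccae')
  15 → (0, 'dadedaedeebcebbbddeeceabbcccae')
  16 → (4, 'daedeebcebbbddeeceabbcccae')
  17 → (16, 'ddeeceabbcccae')
  18 → (2, 'dedaedeebcebbbddeeceabbcccae')
  19 → (7, 'deebcebbbddeeceabbcccae')
  20 → (17, 'deeceabbcccae')
  21 → (29, 'e')
  22 → (21, 'eabbcccae')
  23 → (12, 'ebbbddeeceabbcccae')
  24 → (9, 'ebcebbbddeeceabbcccae')
  25 → (19, 'eceabbcccae')
  26 → (3, 'edaedeebcebbbddeeceabbcccae')
  27 → (6, 'edeebcebbbddeeceabbcccae')
  28 → (8, 'eebcebbbddeeceabbcccae')
  29 → (18, 'eeceabbcccae')

SA = [22, 1, 28, 5, 13, 23, 14, 24, 10, 15, 27, 26, 25, 20, 11, 0, 4, 16, 2, 7, 17, 29, 21, 12, 9, 19, 3, 6, 8, 18]
rank  pair      lcp
   1  s[22:],s[1:]  1  'a'
   2  s[1:],s[28:]  1  'a'
   3  s[28:],s[5:]  2  'ae'
   4  s[5:],s[13:]  0  ''
   5  s[13:],s[23:]  2  'bb'
   6  s[23:],s[14:]  2  'bb'
   7  s[14:],s[24:]  1  'b'
   8  s[24:],s[10:]  2  'bc'
   9  s[10:],s[15:]  1  'b'
  10  s[15:],s[27:]  0  ''
  11  s[27:],s[26:]  1  'c'
  12  s[26:],s[25:]  2  'cc'
  13  s[25:],s[20:]  1  'c'
  14  s[20:],s[11:]  2  'ce'
  15  s[11:],s[0:]  0  ''
  16  s[0:],s[4:]  2  'da'
  17  s[4:],s[16:]  1  'd'
  18  s[16:],s[2:]  1  'd'
  19  s[2:],s[7:]  2  'de'
  20  s[7:],s[17:]  3  'dee'
  21  s[17:],s[29:]  0  ''
  22  s[29:],s[21:]  1  'e'
  23  s[21:],s[12:]  1  'e'
  24  s[12:],s[9:]  2  'eb'
  25  s[9:],s[19:]  1  'e'
  26  s[19:],s[3:]  1  'e'
  27  s[3:],s[6:]  2  'ed'
  28  s[6:],s[8:]  1  'e'
  29  s[8:],s[18:]  2  'ee'

n(n+1)/2 = 30·31/2 = 465
Σ LCP = 0 + 1 + 1 + 2 + 0 + 2 + 2 + 1 + 2 + 1 + 0 + 1 + 2 + 1 + 2 + 0 + 2 + 1 + 1 + 2 + 3 + 0 + 1 + 1 + 2 + 1 + 1 + 2 + 1 + 2 = 38
distinct = 465 − 38 = 427

427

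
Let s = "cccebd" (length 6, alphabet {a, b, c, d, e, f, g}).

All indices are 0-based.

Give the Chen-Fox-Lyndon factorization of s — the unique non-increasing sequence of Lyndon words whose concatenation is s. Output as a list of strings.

emit factor 1: 'ccce' (i=0, period=4)
emit factor 2: 'bd' (i=4, period=2)

["ccce", "bd"]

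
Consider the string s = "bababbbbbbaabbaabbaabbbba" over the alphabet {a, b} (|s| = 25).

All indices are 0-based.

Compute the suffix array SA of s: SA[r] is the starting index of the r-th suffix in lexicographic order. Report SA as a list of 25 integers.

[24, 10, 14, 18, 1, 11, 15, 19, 3, 23, 9, 13, 17, 0, 2, 22, 8, 12, 16, 21, 7, 20, 6, 5, 4]

sorted suffixes:
  #0 SA[0]=24  'a'
  #1 SA[1]=10  'aabbaabbaabbbba'
  #2 SA[2]=14  'aabbaabbbba'
  #3 SA[3]=18  'aabbbba'
  #4 SA[4]=1  'ababbbbbbaabbaabbaabbbba'
  #5 SA[5]=11  'abbaabbaabbbba'
  #6 SA[6]=15  'abbaabbbba'
  #7 SA[7]=19  'abbbba'
  #8 SA[8]=3  'abbbbbbaabbaabbaabbbba'
  #9 SA[9]=23  'ba'
  #10 SA[10]=9  'baabbaabbaabbbba'
  #11 SA[11]=13  'baabbaabbbba'
  #12 SA[12]=17  'baabbbba'
  #13 SA[13]=0  'bababbbbbbaabbaabbaabbbba'
  #14 SA[14]=2  'babbbbbbaabbaabbaabbbba'
  #15 SA[15]=22  'bba'
  #16 SA[16]=8  'bbaabbaabbaabbbba'
  #17 SA[17]=12  'bbaabbaabbbba'
  #18 SA[18]=16  'bbaabbbba'
  #19 SA[19]=21  'bbba'
  #20 SA[20]=7  'bbbaabbaabbaabbbba'
  #21 SA[21]=20  'bbbba'
  #22 SA[22]=6  'bbbbaabbaabbaabbbba'
  #23 SA[23]=5  'bbbbbaabbaabbaabbbba'
  #24 SA[24]=4  'bbbbbbaabbaabbaabbbba'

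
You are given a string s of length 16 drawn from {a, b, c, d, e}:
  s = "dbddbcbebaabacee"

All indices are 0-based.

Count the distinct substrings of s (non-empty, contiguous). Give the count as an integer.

123

sorted suffixes:
  #0 SA[0]=9  'aabacee'
  #1 SA[1]=10  'abacee'
  #2 SA[2]=12  'acee'
  #3 SA[3]=8  'baabacee'
  #4 SA[4]=11  'bacee'
  #5 SA[5]=4  'bcbebaabacee'
  #6 SA[6]=1  'bddbcbebaabacee'
  #7 SA[7]=6  'bebaabacee'
  #8 SA[8]=5  'cbebaabacee'
  #9 SA[9]=13  'cee'
  #10 SA[10]=3  'dbcbebaabacee'
  #11 SA[11]=0  'dbddbcbebaabacee'
  #12 SA[12]=2  'ddbcbebaabacee'
  #13 SA[13]=15  'e'
  #14 SA[14]=7  'ebaabacee'
  #15 SA[15]=14  'ee'

SA = [9, 10, 12, 8, 11, 4, 1, 6, 5, 13, 3, 0, 2, 15, 7, 14]
i: (SA[i-1],SA[i]) lcp shared
  1: (9,10) 1 'a'
  2: (10,12) 1 'a'
  3: (12,8) 0 ''
  4: (8,11) 2 'ba'
  5: (11,4) 1 'b'
  6: (4,1) 1 'b'
  7: (1,6) 1 'b'
  8: (6,5) 0 ''
  9: (5,13) 1 'c'
  10: (13,3) 0 ''
  11: (3,0) 2 'db'
  12: (0,2) 1 'd'
  13: (2,15) 0 ''
  14: (15,7) 1 'e'
  15: (7,14) 1 'e'

n(n+1)/2 = 16·17/2 = 136
Σ LCP = 0 + 1 + 1 + 0 + 2 + 1 + 1 + 1 + 0 + 1 + 0 + 2 + 1 + 0 + 1 + 1 = 13
distinct = 136 − 13 = 123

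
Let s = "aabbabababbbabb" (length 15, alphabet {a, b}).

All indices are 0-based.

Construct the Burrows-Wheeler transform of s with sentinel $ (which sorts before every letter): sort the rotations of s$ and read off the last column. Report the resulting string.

rank  rotation          last
    0  $aabbabababbbabb  b
    1  aabbabababbbabb$  $
    2  abababbbabb$aabb  b
    3  ababbbabb$aabbab  b
    4  abb$aabbabababbb  b
    5  abbabababbbabb$a  a
    6  abbbabb$aabbabab  b
    7  b$aabbabababbbab  b
    8  babababbbabb$aab  b
    9  bababbbabb$aabba  a
   10  babb$aabbabababb  b
   11  babbbabb$aabbaba  a
   12  bb$aabbabababbba  a
   13  bbabababbbabb$aa  a
   14  bbabb$aabbababab  b
   15  bbbabb$aabbababa  a

b$bbbabbbabaaaba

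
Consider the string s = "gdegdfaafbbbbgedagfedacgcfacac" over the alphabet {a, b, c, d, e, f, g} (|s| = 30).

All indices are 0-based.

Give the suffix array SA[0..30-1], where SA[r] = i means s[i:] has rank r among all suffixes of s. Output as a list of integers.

rank | idx | suffix
   0 |   6 | aafbbbbgedagfedacgcfacac
   1 |  28 | ac
   2 |  26 | acac
   3 |  21 | acgcfacac
   4 |   7 | afbbbbgedagfedacgcfacac
   5 |  16 | agfedacgcfacac
   6 |   9 | bbbbgedagfedacgcfacac
   7 |  10 | bbbgedagfedacgcfacac
   8 |  11 | bbgedagfedacgcfacac
   9 |  12 | bgedagfedacgcfacac
  10 |  29 | c
  11 |  27 | cac
  12 |  24 | cfacac
  13 |  22 | cgcfacac
  14 |  20 | dacgcfacac
  15 |  15 | dagfedacgcfacac
  16 |   1 | degdfaafbbbbgedagfedacgcfacac
  17 |   4 | dfaafbbbbgedagfedacgcfacac
  18 |  19 | edacgcfacac
  19 |  14 | edagfedacgcfacac
  20 |   2 | egdfaafbbbbgedagfedacgcfacac
  21 |   5 | faafbbbbgedagfedacgcfacac
  22 |  25 | facac
  23 |   8 | fbbbbgedagfedacgcfacac
  24 |  18 | fedacgcfacac
  25 |  23 | gcfacac
  26 |   0 | gdegdfaafbbbbgedagfedacgcfacac
  27 |   3 | gdfaafbbbbgedagfedacgcfacac
  28 |  13 | gedagfedacgcfacac
  29 |  17 | gfedacgcfacac

[6, 28, 26, 21, 7, 16, 9, 10, 11, 12, 29, 27, 24, 22, 20, 15, 1, 4, 19, 14, 2, 5, 25, 8, 18, 23, 0, 3, 13, 17]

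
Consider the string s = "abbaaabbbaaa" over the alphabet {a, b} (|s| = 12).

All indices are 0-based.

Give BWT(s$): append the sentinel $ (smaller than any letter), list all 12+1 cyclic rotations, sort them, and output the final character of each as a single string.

rank  rotation       last
    0  $abbaaabbbaaa  a
    1  a$abbaaabbbaa  a
    2  aa$abbaaabbba  a
    3  aaa$abbaaabbb  b
    4  aaabbbaaa$abb  b
    5  aabbbaaa$abba  a
    6  abbaaabbbaaa$  $
    7  abbbaaa$abbaa  a
    8  baaa$abbaaabb  b
    9  baaabbbaaa$ab  b
   10  bbaaa$abbaaab  b
   11  bbaaabbbaaa$a  a
   12  bbbaaa$abbaaa  a

aaabba$abbbaa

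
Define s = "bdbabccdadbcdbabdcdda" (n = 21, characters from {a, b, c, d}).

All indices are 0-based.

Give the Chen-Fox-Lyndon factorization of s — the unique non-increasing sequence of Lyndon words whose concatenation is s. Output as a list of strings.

["bd", "b", "abccdadbcdbabdcdd", "a"]

emit factor 1: 'bd' (i=0, period=2)
emit factor 2: 'b' (i=2, period=1)
emit factor 3: 'abccdadbcdbabdcdd' (i=3, period=17)
emit factor 4: 'a' (i=20, period=1)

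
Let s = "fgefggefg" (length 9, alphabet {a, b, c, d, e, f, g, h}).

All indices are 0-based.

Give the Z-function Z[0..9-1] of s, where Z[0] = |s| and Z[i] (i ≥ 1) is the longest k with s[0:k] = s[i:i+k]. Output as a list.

[9, 0, 0, 2, 0, 0, 0, 2, 0]

Z[0]=9
i=1: i≥r, start 0; Z[1]=0
i=2: i≥r, start 0; Z[2]=0
i=3: i≥r, start 0; Z[3]=2 scan→box=[3,5)
i=4: min(r-i=1, Z[1]=0)=0; Z[4]=0
i=5: i≥r, start 0; Z[5]=0
i=6: i≥r, start 0; Z[6]=0
i=7: i≥r, start 0; Z[7]=2 scan→box=[7,9)
i=8: min(r-i=1, Z[1]=0)=0; Z[8]=0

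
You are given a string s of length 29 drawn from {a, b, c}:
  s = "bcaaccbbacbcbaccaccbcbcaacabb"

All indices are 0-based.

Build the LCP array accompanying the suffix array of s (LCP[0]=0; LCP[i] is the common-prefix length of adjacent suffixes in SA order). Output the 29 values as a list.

rank→(start, suffix):
  0 → (23, 'aacabb')
  1 → (2, 'aaccbbacbcbaccaccbcbcaacabb')
  2 → (26, 'abb')
  3 → (24, 'acabb')
  4 → (8, 'acbcbaccaccbcbcaacabb')
  5 → (13, 'accaccbcbcaacabb')
  6 → (3, 'accbbacbcbaccaccbcbcaacabb')
  7 → (16, 'accbcbcaacabb')
  8 → (28, 'b')
  9 → (7, 'bacbcbaccaccbcbcaacabb')
  10 → (12, 'baccaccbcbcaacabb')
  11 → (27, 'bb')
  12 → (6, 'bbacbcbaccaccbcbcaacabb')
  13 → (21, 'bcaacabb')
  14 → (0, 'bcaaccbbacbcbaccaccbcbcaacabb')
  15 → (10, 'bcbaccaccbcbcaacabb')
  16 → (19, 'bcbcaacabb')
  17 → (22, 'caacabb')
  18 → (1, 'caaccbbacbcbaccaccbcbcaacabb')
  19 → (25, 'cabb')
  20 → (15, 'caccbcbcaacabb')
  21 → (11, 'cbaccaccbcbcaacabb')
  22 → (5, 'cbbacbcbaccaccbcbcaacabb')
  23 → (20, 'cbcaacabb')
  24 → (9, 'cbcbaccaccbcbcaacabb')
  25 → (18, 'cbcbcaacabb')
  26 → (14, 'ccaccbcbcaacabb')
  27 → (4, 'ccbbacbcbaccaccbcbcaacabb')
  28 → (17, 'ccbcbcaacabb')

SA = [23, 2, 26, 24, 8, 13, 3, 16, 28, 7, 12, 27, 6, 21, 0, 10, 19, 22, 1, 25, 15, 11, 5, 20, 9, 18, 14, 4, 17]
rank  pair      lcp
   1  s[23:],s[2:]  3  'aac'
   2  s[2:],s[26:]  1  'a'
   3  s[26:],s[24:]  1  'a'
   4  s[24:],s[8:]  2  'ac'
   5  s[8:],s[13:]  2  'ac'
   6  s[13:],s[3:]  3  'acc'
   7  s[3:],s[16:]  4  'accb'
   8  s[16:],s[28:]  0  ''
   9  s[28:],s[7:]  1  'b'
  10  s[7:],s[12:]  3  'bac'
  11  s[12:],s[27:]  1  'b'
  12  s[27:],s[6:]  2  'bb'
  13  s[6:],s[21:]  1  'b'
  14  s[21:],s[0:]  5  'bcaac'
  15  s[0:],s[10:]  2  'bc'
  16  s[10:],s[19:]  3  'bcb'
  17  s[19:],s[22:]  0  ''
  18  s[22:],s[1:]  4  'caac'
  19  s[1:],s[25:]  2  'ca'
  20  s[25:],s[15:]  2  'ca'
  21  s[15:],s[11:]  1  'c'
  22  s[11:],s[5:]  2  'cb'
  23  s[5:],s[20:]  2  'cb'
  24  s[20:],s[9:]  3  'cbc'
  25  s[9:],s[18:]  4  'cbcb'
  26  s[18:],s[14:]  1  'c'
  27  s[14:],s[4:]  2  'cc'
  28  s[4:],s[17:]  3  'ccb'

[0, 3, 1, 1, 2, 2, 3, 4, 0, 1, 3, 1, 2, 1, 5, 2, 3, 0, 4, 2, 2, 1, 2, 2, 3, 4, 1, 2, 3]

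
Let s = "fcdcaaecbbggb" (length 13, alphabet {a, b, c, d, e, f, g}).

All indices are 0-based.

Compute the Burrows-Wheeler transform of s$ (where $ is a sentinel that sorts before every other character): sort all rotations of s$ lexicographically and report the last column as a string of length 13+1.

rank  rotation        last
    0  $fcdcaaecbbggb  b
    1  aaecbbggb$fcdc  c
    2  aecbbggb$fcdca  a
    3  b$fcdcaaecbbgg  g
    4  bbggb$fcdcaaec  c
    5  bggb$fcdcaaecb  b
    6  caaecbbggb$fcd  d
    7  cbbggb$fcdcaae  e
    8  cdcaaecbbggb$f  f
    9  dcaaecbbggb$fc  c
   10  ecbbggb$fcdcaa  a
   11  fcdcaaecbbggb$  $
   12  gb$fcdcaaecbbg  g
   13  ggb$fcdcaaecbb  b

bcagcbdefca$gb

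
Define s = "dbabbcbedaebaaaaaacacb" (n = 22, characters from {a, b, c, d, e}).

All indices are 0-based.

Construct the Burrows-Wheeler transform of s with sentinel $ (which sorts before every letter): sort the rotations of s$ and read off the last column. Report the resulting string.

bbaaaabacdcedabcaabe$ab

rank  rotation                 last
    0  $dbabbcbedaebaaaaaacacb  b
    1  aaaaaacacb$dbabbcbedaeb  b
    2  aaaaacacb$dbabbcbedaeba  a
    3  aaaacacb$dbabbcbedaebaa  a
    4  aaacacb$dbabbcbedaebaaa  a
    5  aacacb$dbabbcbedaebaaaa  a
    6  abbcbedaebaaaaaacacb$db  b
    7  acacb$dbabbcbedaebaaaaa  a
    8  acb$dbabbcbedaebaaaaaac  c
    9  aebaaaaaacacb$dbabbcbed  d
   10  b$dbabbcbedaebaaaaaacac  c
   11  baaaaaacacb$dbabbcbedae  e
   12  babbcbedaebaaaaaacacb$d  d
   13  bbcbedaebaaaaaacacb$dba  a
   14  bcbedaebaaaaaacacb$dbab  b
   15  bedaebaaaaaacacb$dbabbc  c
   16  cacb$dbabbcbedaebaaaaaa  a
   17  cb$dbabbcbedaebaaaaaaca  a
   18  cbedaebaaaaaacacb$dbabb  b
   19  daebaaaaaacacb$dbabbcbe  e
   20  dbabbcbedaebaaaaaacacb$  $
   21  ebaaaaaacacb$dbabbcbeda  a
   22  edaebaaaaaacacb$dbabbcb  b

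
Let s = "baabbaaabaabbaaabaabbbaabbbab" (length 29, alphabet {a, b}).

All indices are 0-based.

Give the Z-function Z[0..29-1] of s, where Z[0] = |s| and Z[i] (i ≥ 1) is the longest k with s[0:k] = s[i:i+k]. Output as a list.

[29, 0, 0, 1, 3, 0, 0, 0, 13, 0, 0, 1, 3, 0, 0, 0, 5, 0, 0, 1, 1, 5, 0, 0, 1, 1, 2, 0, 1]

Z[0]=29
i=1: fresh scan; Z[1]=0
i=2: fresh scan; Z[2]=0
i=3: fresh scan; Z[3]=1 scan→box=[3,4)
i=4: fresh scan; Z[4]=3 scan→box=[4,7)
i=5: min(r-i=2, Z[1]=0)=0; Z[5]=0
i=6: min(r-i=1, Z[2]=0)=0; Z[6]=0
i=7: fresh scan; Z[7]=0
i=8: fresh scan; Z[8]=13 scan→box=[8,21)
i=9: min(r-i=12, Z[1]=0)=0; Z[9]=0
i=10: min(r-i=11, Z[2]=0)=0; Z[10]=0
i=11: min(r-i=10, Z[3]=1)=1; Z[11]=1
i=12: min(r-i=9, Z[4]=3)=3; Z[12]=3
i=13: min(r-i=8, Z[5]=0)=0; Z[13]=0
i=14: min(r-i=7, Z[6]=0)=0; Z[14]=0
i=15: min(r-i=6, Z[7]=0)=0; Z[15]=0
i=16: min(r-i=5, Z[8]=13)=5; Z[16]=5
i=17: min(r-i=4, Z[9]=0)=0; Z[17]=0
i=18: min(r-i=3, Z[10]=0)=0; Z[18]=0
i=19: min(r-i=2, Z[11]=1)=1; Z[19]=1
i=20: min(r-i=1, Z[12]=3)=1; Z[20]=1
i=21: fresh scan; Z[21]=5 scan→box=[21,26)
i=22: min(r-i=4, Z[1]=0)=0; Z[22]=0
i=23: min(r-i=3, Z[2]=0)=0; Z[23]=0
i=24: min(r-i=2, Z[3]=1)=1; Z[24]=1
i=25: min(r-i=1, Z[4]=3)=1; Z[25]=1
i=26: fresh scan; Z[26]=2 scan→box=[26,28)
i=27: min(r-i=1, Z[1]=0)=0; Z[27]=0
i=28: fresh scan; Z[28]=1 scan→box=[28,29)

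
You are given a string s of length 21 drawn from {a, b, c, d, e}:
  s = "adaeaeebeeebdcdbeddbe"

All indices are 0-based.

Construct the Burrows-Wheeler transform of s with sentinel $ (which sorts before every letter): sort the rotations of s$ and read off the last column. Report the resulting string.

e$deeddedadcbebaeebeab

rank  rotation                last
    0  $adaeaeebeeebdcdbeddbe  e
    1  adaeaeebeeebdcdbeddbe$  $
    2  aeaeebeeebdcdbeddbe$ad  d
    3  aeebeeebdcdbeddbe$adae  e
    4  bdcdbeddbe$adaeaeebeee  e
    5  be$adaeaeebeeebdcdbedd  d
    6  beddbe$adaeaeebeeebdcd  d
    7  beeebdcdbeddbe$adaeaee  e
    8  cdbeddbe$adaeaeebeeebd  d
    9  daeaeebeeebdcdbeddbe$a  a
   10  dbe$adaeaeebeeebdcdbed  d
   11  dbeddbe$adaeaeebeeebdc  c
   12  dcdbeddbe$adaeaeebeeeb  b
   13  ddbe$adaeaeebeeebdcdbe  e
   14  e$adaeaeebeeebdcdbeddb  b
   15  eaeebeeebdcdbeddbe$ada  a
   16  ebdcdbeddbe$adaeaeebee  e
   17  ebeeebdcdbeddbe$adaeae  e
   18  eddbe$adaeaeebeeebdcdb  b
   19  eebdcdbeddbe$adaeaeebe  e
   20  eebeeebdcdbeddbe$adaea  a
   21  eeebdcdbeddbe$adaeaeeb  b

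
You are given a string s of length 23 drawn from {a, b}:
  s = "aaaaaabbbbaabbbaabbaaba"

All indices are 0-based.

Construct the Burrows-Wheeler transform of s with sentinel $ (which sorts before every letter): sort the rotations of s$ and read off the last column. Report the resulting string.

rank  rotation                  last
    0  $aaaaaabbbbaabbbaabbaaba  a
    1  a$aaaaaabbbbaabbbaabbaab  b
    2  aaaaaabbbbaabbbaabbaaba$  $
    3  aaaaabbbbaabbbaabbaaba$a  a
    4  aaaabbbbaabbbaabbaaba$aa  a
    5  aaabbbbaabbbaabbaaba$aaa  a
    6  aaba$aaaaaabbbbaabbbaabb  b
    7  aabbaaba$aaaaaabbbbaabbb  b
    8  aabbbaabbaaba$aaaaaabbbb  b
    9  aabbbbaabbbaabbaaba$aaaa  a
   10  aba$aaaaaabbbbaabbbaabba  a
   11  abbaaba$aaaaaabbbbaabbba  a
   12  abbbaabbaaba$aaaaaabbbba  a
   13  abbbbaabbbaabbaaba$aaaaa  a
   14  ba$aaaaaabbbbaabbbaabbaa  a
   15  baaba$aaaaaabbbbaabbbaab  b
   16  baabbaaba$aaaaaabbbbaabb  b
   17  baabbbaabbaaba$aaaaaabbb  b
   18  bbaaba$aaaaaabbbbaabbbaa  a
   19  bbaabbaaba$aaaaaabbbbaab  b
   20  bbaabbbaabbaaba$aaaaaabb  b
   21  bbbaabbaaba$aaaaaabbbbaa  a
   22  bbbaabbbaabbaaba$aaaaaab  b
   23  bbbbaabbbaabbaaba$aaaaaa  a

ab$aaabbbaaaaaabbbabbaba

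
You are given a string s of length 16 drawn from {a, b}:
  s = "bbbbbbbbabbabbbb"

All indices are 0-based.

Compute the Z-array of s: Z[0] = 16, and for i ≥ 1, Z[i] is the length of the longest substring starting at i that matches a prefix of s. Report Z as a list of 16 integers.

[16, 7, 6, 5, 4, 3, 2, 1, 0, 2, 1, 0, 4, 3, 2, 1]

Z[0]=16
i=1: outside box; Z[1]=7 scan→box=[1,8)
i=2: min(r-i=6, Z[1]=7)=6; Z[2]=6
i=3: min(r-i=5, Z[2]=6)=5; Z[3]=5
i=4: min(r-i=4, Z[3]=5)=4; Z[4]=4
i=5: min(r-i=3, Z[4]=4)=3; Z[5]=3
i=6: min(r-i=2, Z[5]=3)=2; Z[6]=2
i=7: min(r-i=1, Z[6]=2)=1; Z[7]=1
i=8: outside box; Z[8]=0
i=9: outside box; Z[9]=2 scan→box=[9,11)
i=10: min(r-i=1, Z[1]=7)=1; Z[10]=1
i=11: outside box; Z[11]=0
i=12: outside box; Z[12]=4 scan→box=[12,16)
i=13: min(r-i=3, Z[1]=7)=3; Z[13]=3
i=14: min(r-i=2, Z[2]=6)=2; Z[14]=2
i=15: min(r-i=1, Z[3]=5)=1; Z[15]=1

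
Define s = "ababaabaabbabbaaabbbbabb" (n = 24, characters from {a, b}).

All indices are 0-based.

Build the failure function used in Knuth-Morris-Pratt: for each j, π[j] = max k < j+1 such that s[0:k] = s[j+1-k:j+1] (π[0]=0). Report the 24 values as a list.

[0, 0, 1, 2, 3, 1, 2, 3, 1, 2, 0, 1, 2, 0, 1, 1, 1, 2, 0, 0, 0, 1, 2, 0]

π[0] = 0
j=1 s[j]='b': π[1]=0 (border '')
j=2 s[j]='a': π[2]=1 (border 'a')
j=3 s[j]='b': π[3]=2 (border 'ab')
j=4 s[j]='a': π[4]=3 (border 'aba')
j=5 s[j]='a': k: 3→1→0; π[5]=1 (border 'a')
j=6 s[j]='b': π[6]=2 (border 'ab')
j=7 s[j]='a': π[7]=3 (border 'aba')
j=8 s[j]='a': k: 3→1→0; π[8]=1 (border 'a')
j=9 s[j]='b': π[9]=2 (border 'ab')
j=10 s[j]='b': k: 2→0; π[10]=0 (border '')
j=11 s[j]='a': π[11]=1 (border 'a')
j=12 s[j]='b': π[12]=2 (border 'ab')
j=13 s[j]='b': k: 2→0; π[13]=0 (border '')
j=14 s[j]='a': π[14]=1 (border 'a')
j=15 s[j]='a': k: 1→0; π[15]=1 (border 'a')
j=16 s[j]='a': k: 1→0; π[16]=1 (border 'a')
j=17 s[j]='b': π[17]=2 (border 'ab')
j=18 s[j]='b': k: 2→0; π[18]=0 (border '')
j=19 s[j]='b': π[19]=0 (border '')
j=20 s[j]='b': π[20]=0 (border '')
j=21 s[j]='a': π[21]=1 (border 'a')
j=22 s[j]='b': π[22]=2 (border 'ab')
j=23 s[j]='b': k: 2→0; π[23]=0 (border '')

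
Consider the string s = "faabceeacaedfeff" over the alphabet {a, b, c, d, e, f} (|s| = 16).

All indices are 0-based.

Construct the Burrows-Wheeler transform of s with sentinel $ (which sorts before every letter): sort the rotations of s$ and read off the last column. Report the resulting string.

rank  rotation           last
    0  $faabceeacaedfeff  f
    1  aabceeacaedfeff$f  f
    2  abceeacaedfeff$fa  a
    3  acaedfeff$faabcee  e
    4  aedfeff$faabceeac  c
    5  bceeacaedfeff$faa  a
    6  caedfeff$faabceea  a
    7  ceeacaedfeff$faab  b
    8  dfeff$faabceeacae  e
    9  eacaedfeff$faabce  e
   10  edfeff$faabceeaca  a
   11  eeacaedfeff$faabc  c
   12  eff$faabceeacaedf  f
   13  f$faabceeacaedfef  f
   14  faabceeacaedfeff$  $
   15  feff$faabceeacaed  d
   16  ff$faabceeacaedfe  e

ffaecaabeeacff$de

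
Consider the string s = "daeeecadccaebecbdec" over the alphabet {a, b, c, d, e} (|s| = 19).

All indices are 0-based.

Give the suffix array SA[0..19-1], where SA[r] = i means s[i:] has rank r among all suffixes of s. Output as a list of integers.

rank→(start, suffix):
  0 → (6, 'adccaebecbdec')
  1 → (10, 'aebecbdec')
  2 → (1, 'aeeecadccaebecbdec')
  3 → (15, 'bdec')
  4 → (12, 'becbdec')
  5 → (18, 'c')
  6 → (5, 'cadccaebecbdec')
  7 → (9, 'caebecbdec')
  8 → (14, 'cbdec')
  9 → (8, 'ccaebecbdec')
  10 → (0, 'daeeecadccaebecbdec')
  11 → (7, 'dccaebecbdec')
  12 → (16, 'dec')
  13 → (11, 'ebecbdec')
  14 → (17, 'ec')
  15 → (4, 'ecadccaebecbdec')
  16 → (13, 'ecbdec')
  17 → (3, 'eecadccaebecbdec')
  18 → (2, 'eeecadccaebecbdec')

[6, 10, 1, 15, 12, 18, 5, 9, 14, 8, 0, 7, 16, 11, 17, 4, 13, 3, 2]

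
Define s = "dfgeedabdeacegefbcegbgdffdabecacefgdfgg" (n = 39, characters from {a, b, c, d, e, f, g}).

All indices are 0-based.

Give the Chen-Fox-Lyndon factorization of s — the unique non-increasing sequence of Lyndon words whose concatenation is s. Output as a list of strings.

emit factor 1: 'dfgee' (i=0, period=5)
emit factor 2: 'd' (i=5, period=1)
emit factor 3: 'abdeacegefbcegbgdffdabecacefgdfgg' (i=6, period=33)

["dfgee", "d", "abdeacegefbcegbgdffdabecacefgdfgg"]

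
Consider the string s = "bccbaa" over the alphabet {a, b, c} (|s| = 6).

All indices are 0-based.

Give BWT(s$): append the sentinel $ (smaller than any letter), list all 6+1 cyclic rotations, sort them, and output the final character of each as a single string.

aabc$cb

rank  rotation last
    0  $bccbaa  a
    1  a$bccba  a
    2  aa$bccb  b
    3  baa$bcc  c
    4  bccbaa$  $
    5  cbaa$bc  c
    6  ccbaa$b  b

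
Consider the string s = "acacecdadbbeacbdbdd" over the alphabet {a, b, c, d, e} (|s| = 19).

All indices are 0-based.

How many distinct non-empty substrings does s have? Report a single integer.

rank→(start, suffix):
  0 → (0, 'acacecdadbbeacbdbdd')
  1 → (12, 'acbdbdd')
  2 → (2, 'acecdadbbeacbdbdd')
  3 → (7, 'adbbeacbdbdd')
  4 → (9, 'bbeacbdbdd')
  5 → (14, 'bdbdd')
  6 → (16, 'bdd')
  7 → (10, 'beacbdbdd')
  8 → (1, 'cacecdadbbeacbdbdd')
  9 → (13, 'cbdbdd')
  10 → (5, 'cdadbbeacbdbdd')
  11 → (3, 'cecdadbbeacbdbdd')
  12 → (18, 'd')
  13 → (6, 'dadbbeacbdbdd')
  14 → (8, 'dbbeacbdbdd')
  15 → (15, 'dbdd')
  16 → (17, 'dd')
  17 → (11, 'eacbdbdd')
  18 → (4, 'ecdadbbeacbdbdd')

SA = [0, 12, 2, 7, 9, 14, 16, 10, 1, 13, 5, 3, 18, 6, 8, 15, 17, 11, 4]
[i] adj suffixes → lcp
  [1] 0/12 → 2 ('ac')
  [2] 12/2 → 2 ('ac')
  [3] 2/7 → 1 ('a')
  [4] 7/9 → 0 ('')
  [5] 9/14 → 1 ('b')
  [6] 14/16 → 2 ('bd')
  [7] 16/10 → 1 ('b')
  [8] 10/1 → 0 ('')
  [9] 1/13 → 1 ('c')
  [10] 13/5 → 1 ('c')
  [11] 5/3 → 1 ('c')
  [12] 3/18 → 0 ('')
  [13] 18/6 → 1 ('d')
  [14] 6/8 → 1 ('d')
  [15] 8/15 → 2 ('db')
  [16] 15/17 → 1 ('d')
  [17] 17/11 → 0 ('')
  [18] 11/4 → 1 ('e')

n(n+1)/2 = 19·20/2 = 190
Σ LCP = 0 + 2 + 2 + 1 + 0 + 1 + 2 + 1 + 0 + 1 + 1 + 1 + 0 + 1 + 1 + 2 + 1 + 0 + 1 = 18
distinct = 190 − 18 = 172

172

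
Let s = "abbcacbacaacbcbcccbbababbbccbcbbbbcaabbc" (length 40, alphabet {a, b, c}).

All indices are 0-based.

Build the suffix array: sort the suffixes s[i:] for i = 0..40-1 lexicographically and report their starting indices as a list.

rank→(start, suffix):
  0 → (35, 'aabbc')
  1 → (9, 'aacbcbcccbbababbbccbcbbbbcaabbc')
  2 → (20, 'ababbbccbcbbbbcaabbc')
  3 → (22, 'abbbccbcbbbbcaabbc')
  4 → (36, 'abbc')
  5 → (0, 'abbcacbacaacbcbcccbbababbbccbcbbbbcaabbc')
  6 → (7, 'acaacbcbcccbbababbbccbcbbbbcaabbc')
  7 → (4, 'acbacaacbcbcccbbababbbccbcbbbbcaabbc')
  8 → (10, 'acbcbcccbbababbbccbcbbbbcaabbc')
  9 → (19, 'bababbbccbcbbbbcaabbc')
  10 → (21, 'babbbccbcbbbbcaabbc')
  11 → (6, 'bacaacbcbcccbbababbbccbcbbbbcaabbc')
  12 → (18, 'bbababbbccbcbbbbcaabbc')
  13 → (30, 'bbbbcaabbc')
  14 → (31, 'bbbcaabbc')
  15 → (23, 'bbbccbcbbbbcaabbc')
  16 → (37, 'bbc')
  17 → (32, 'bbcaabbc')
  18 → (1, 'bbcacbacaacbcbcccbbababbbccbcbbbbcaabbc')
  19 → (24, 'bbccbcbbbbcaabbc')
  20 → (38, 'bc')
  21 → (33, 'bcaabbc')
  22 → (2, 'bcacbacaacbcbcccbbababbbccbcbbbbcaabbc')
  23 → (28, 'bcbbbbcaabbc')
  24 → (12, 'bcbcccbbababbbccbcbbbbcaabbc')
  25 → (25, 'bccbcbbbbcaabbc')
  26 → (14, 'bcccbbababbbccbcbbbbcaabbc')
  27 → (39, 'c')
  28 → (34, 'caabbc')
  29 → (8, 'caacbcbcccbbababbbccbcbbbbcaabbc')
  30 → (3, 'cacbacaacbcbcccbbababbbccbcbbbbcaabbc')
  31 → (5, 'cbacaacbcbcccbbababbbccbcbbbbcaabbc')
  32 → (17, 'cbbababbbccbcbbbbcaabbc')
  33 → (29, 'cbbbbcaabbc')
  34 → (27, 'cbcbbbbcaabbc')
  35 → (11, 'cbcbcccbbababbbccbcbbbbcaabbc')
  36 → (13, 'cbcccbbababbbccbcbbbbcaabbc')
  37 → (16, 'ccbbababbbccbcbbbbcaabbc')
  38 → (26, 'ccbcbbbbcaabbc')
  39 → (15, 'cccbbababbbccbcbbbbcaabbc')

[35, 9, 20, 22, 36, 0, 7, 4, 10, 19, 21, 6, 18, 30, 31, 23, 37, 32, 1, 24, 38, 33, 2, 28, 12, 25, 14, 39, 34, 8, 3, 5, 17, 29, 27, 11, 13, 16, 26, 15]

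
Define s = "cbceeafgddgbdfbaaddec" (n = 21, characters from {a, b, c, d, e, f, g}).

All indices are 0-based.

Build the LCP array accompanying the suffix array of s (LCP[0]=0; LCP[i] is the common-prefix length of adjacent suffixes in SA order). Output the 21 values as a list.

[0, 1, 1, 0, 1, 1, 0, 1, 1, 0, 2, 1, 1, 1, 0, 1, 1, 0, 1, 0, 1]

sorted suffixes:
  #0 SA[0]=15  'aaddec'
  #1 SA[1]=16  'addec'
  #2 SA[2]=5  'afgddgbdfbaaddec'
  #3 SA[3]=14  'baaddec'
  #4 SA[4]=1  'bceeafgddgbdfbaaddec'
  #5 SA[5]=11  'bdfbaaddec'
  #6 SA[6]=20  'c'
  #7 SA[7]=0  'cbceeafgddgbdfbaaddec'
  #8 SA[8]=2  'ceeafgddgbdfbaaddec'
  #9 SA[9]=17  'ddec'
  #10 SA[10]=8  'ddgbdfbaaddec'
  #11 SA[11]=18  'dec'
  #12 SA[12]=12  'dfbaaddec'
  #13 SA[13]=9  'dgbdfbaaddec'
  #14 SA[14]=4  'eafgddgbdfbaaddec'
  #15 SA[15]=19  'ec'
  #16 SA[16]=3  'eeafgddgbdfbaaddec'
  #17 SA[17]=13  'fbaaddec'
  #18 SA[18]=6  'fgddgbdfbaaddec'
  #19 SA[19]=10  'gbdfbaaddec'
  #20 SA[20]=7  'gddgbdfbaaddec'

SA = [15, 16, 5, 14, 1, 11, 20, 0, 2, 17, 8, 18, 12, 9, 4, 19, 3, 13, 6, 10, 7]
i: (SA[i-1],SA[i]) lcp shared
  1: (15,16) 1 'a'
  2: (16,5) 1 'a'
  3: (5,14) 0 ''
  4: (14,1) 1 'b'
  5: (1,11) 1 'b'
  6: (11,20) 0 ''
  7: (20,0) 1 'c'
  8: (0,2) 1 'c'
  9: (2,17) 0 ''
  10: (17,8) 2 'dd'
  11: (8,18) 1 'd'
  12: (18,12) 1 'd'
  13: (12,9) 1 'd'
  14: (9,4) 0 ''
  15: (4,19) 1 'e'
  16: (19,3) 1 'e'
  17: (3,13) 0 ''
  18: (13,6) 1 'f'
  19: (6,10) 0 ''
  20: (10,7) 1 'g'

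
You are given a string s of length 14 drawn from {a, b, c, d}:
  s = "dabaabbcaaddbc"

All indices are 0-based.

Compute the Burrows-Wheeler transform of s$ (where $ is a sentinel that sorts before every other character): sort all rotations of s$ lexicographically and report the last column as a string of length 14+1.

rank  rotation         last
    0  $dabaabbcaaddbc  c
    1  aabbcaaddbc$dab  b
    2  aaddbc$dabaabbc  c
    3  abaabbcaaddbc$d  d
    4  abbcaaddbc$daba  a
    5  addbc$dabaabbca  a
    6  baabbcaaddbc$da  a
    7  bbcaaddbc$dabaa  a
    8  bc$dabaabbcaadd  d
    9  bcaaddbc$dabaab  b
   10  c$dabaabbcaaddb  b
   11  caaddbc$dabaabb  b
   12  dabaabbcaaddbc$  $
   13  dbc$dabaabbcaad  d
   14  ddbc$dabaabbcaa  a

cbcdaaaadbbb$da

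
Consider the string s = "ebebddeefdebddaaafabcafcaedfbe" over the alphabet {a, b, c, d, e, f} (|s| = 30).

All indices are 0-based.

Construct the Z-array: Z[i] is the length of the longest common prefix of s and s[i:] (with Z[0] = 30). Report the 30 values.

Z[0]=30
i=1: outside box; Z[1]=0
i=2: outside box; Z[2]=2 grow→box=[2,4)
i=3: min(r-i=1, Z[1]=0)=0; Z[3]=0
i=4: outside box; Z[4]=0
i=5: outside box; Z[5]=0
i=6: outside box; Z[6]=1 grow→box=[6,7)
i=7: outside box; Z[7]=1 grow→box=[7,8)
i=8: outside box; Z[8]=0
i=9: outside box; Z[9]=0
i=10: outside box; Z[10]=2 grow→box=[10,12)
i=11: min(r-i=1, Z[1]=0)=0; Z[11]=0
i=12: outside box; Z[12]=0
i=13: outside box; Z[13]=0
i=14: outside box; Z[14]=0
i=15: outside box; Z[15]=0
i=16: outside box; Z[16]=0
i=17: outside box; Z[17]=0
i=18: outside box; Z[18]=0
i=19: outside box; Z[19]=0
i=20: outside box; Z[20]=0
i=21: outside box; Z[21]=0
i=22: outside box; Z[22]=0
i=23: outside box; Z[23]=0
i=24: outside box; Z[24]=0
i=25: outside box; Z[25]=1 grow→box=[25,26)
i=26: outside box; Z[26]=0
i=27: outside box; Z[27]=0
i=28: outside box; Z[28]=0
i=29: outside box; Z[29]=1 grow→box=[29,30)

[30, 0, 2, 0, 0, 0, 1, 1, 0, 0, 2, 0, 0, 0, 0, 0, 0, 0, 0, 0, 0, 0, 0, 0, 0, 1, 0, 0, 0, 1]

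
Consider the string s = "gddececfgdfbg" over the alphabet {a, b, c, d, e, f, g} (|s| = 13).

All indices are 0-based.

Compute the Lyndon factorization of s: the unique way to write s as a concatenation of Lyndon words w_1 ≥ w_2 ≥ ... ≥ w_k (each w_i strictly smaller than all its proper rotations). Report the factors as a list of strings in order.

["g", "dde", "cecfgdf", "bg"]

emit factor 1: 'g' (i=0, period=1)
emit factor 2: 'dde' (i=1, period=3)
emit factor 3: 'cecfgdf' (i=4, period=7)
emit factor 4: 'bg' (i=11, period=2)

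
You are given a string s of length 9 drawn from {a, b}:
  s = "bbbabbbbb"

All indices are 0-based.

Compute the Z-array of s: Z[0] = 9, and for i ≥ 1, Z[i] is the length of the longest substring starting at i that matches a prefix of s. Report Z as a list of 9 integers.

[9, 2, 1, 0, 3, 3, 3, 2, 1]

Z[0]=9
i=1: outside box; Z[1]=2 scan→box=[1,3)
i=2: min(r-i=1, Z[1]=2)=1; Z[2]=1
i=3: outside box; Z[3]=0
i=4: outside box; Z[4]=3 scan→box=[4,7)
i=5: min(r-i=2, Z[1]=2)=2; Z[5]=3 scan→box=[5,8)
i=6: min(r-i=2, Z[1]=2)=2; Z[6]=3 scan→box=[6,9)
i=7: min(r-i=2, Z[1]=2)=2; Z[7]=2
i=8: min(r-i=1, Z[2]=1)=1; Z[8]=1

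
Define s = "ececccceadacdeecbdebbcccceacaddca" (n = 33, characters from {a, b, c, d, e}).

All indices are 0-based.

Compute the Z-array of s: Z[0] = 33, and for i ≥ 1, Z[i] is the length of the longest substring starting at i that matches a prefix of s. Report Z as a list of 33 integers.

[33, 0, 2, 0, 0, 0, 0, 1, 0, 0, 0, 0, 0, 1, 2, 0, 0, 0, 1, 0, 0, 0, 0, 0, 0, 1, 0, 0, 0, 0, 0, 0, 0]

Z[0]=33
i=1: i≥r, start 0; Z[1]=0
i=2: i≥r, start 0; Z[2]=2 scan→box=[2,4)
i=3: min(r-i=1, Z[1]=0)=0; Z[3]=0
i=4: i≥r, start 0; Z[4]=0
i=5: i≥r, start 0; Z[5]=0
i=6: i≥r, start 0; Z[6]=0
i=7: i≥r, start 0; Z[7]=1 scan→box=[7,8)
i=8: i≥r, start 0; Z[8]=0
i=9: i≥r, start 0; Z[9]=0
i=10: i≥r, start 0; Z[10]=0
i=11: i≥r, start 0; Z[11]=0
i=12: i≥r, start 0; Z[12]=0
i=13: i≥r, start 0; Z[13]=1 scan→box=[13,14)
i=14: i≥r, start 0; Z[14]=2 scan→box=[14,16)
i=15: min(r-i=1, Z[1]=0)=0; Z[15]=0
i=16: i≥r, start 0; Z[16]=0
i=17: i≥r, start 0; Z[17]=0
i=18: i≥r, start 0; Z[18]=1 scan→box=[18,19)
i=19: i≥r, start 0; Z[19]=0
i=20: i≥r, start 0; Z[20]=0
i=21: i≥r, start 0; Z[21]=0
i=22: i≥r, start 0; Z[22]=0
i=23: i≥r, start 0; Z[23]=0
i=24: i≥r, start 0; Z[24]=0
i=25: i≥r, start 0; Z[25]=1 scan→box=[25,26)
i=26: i≥r, start 0; Z[26]=0
i=27: i≥r, start 0; Z[27]=0
i=28: i≥r, start 0; Z[28]=0
i=29: i≥r, start 0; Z[29]=0
i=30: i≥r, start 0; Z[30]=0
i=31: i≥r, start 0; Z[31]=0
i=32: i≥r, start 0; Z[32]=0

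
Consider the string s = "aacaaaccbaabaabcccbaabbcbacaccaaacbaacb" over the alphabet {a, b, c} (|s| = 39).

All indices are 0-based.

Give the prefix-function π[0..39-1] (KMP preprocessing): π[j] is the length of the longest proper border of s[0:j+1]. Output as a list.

[0, 1, 0, 1, 2, 2, 3, 0, 0, 1, 2, 0, 1, 2, 0, 0, 0, 0, 0, 1, 2, 0, 0, 0, 0, 1, 0, 1, 0, 0, 1, 2, 2, 3, 0, 1, 2, 3, 0]

π[0] = 0
j=1 s[j]='a': π[1]=1 (border 'a')
j=2 s[j]='c': k: 1→0; π[2]=0 (border '')
j=3 s[j]='a': π[3]=1 (border 'a')
j=4 s[j]='a': π[4]=2 (border 'aa')
j=5 s[j]='a': k: 2→1; π[5]=2 (border 'aa')
j=6 s[j]='c': π[6]=3 (border 'aac')
j=7 s[j]='c': k: 3→0; π[7]=0 (border '')
j=8 s[j]='b': π[8]=0 (border '')
j=9 s[j]='a': π[9]=1 (border 'a')
j=10 s[j]='a': π[10]=2 (border 'aa')
j=11 s[j]='b': k: 2→1→0; π[11]=0 (border '')
j=12 s[j]='a': π[12]=1 (border 'a')
j=13 s[j]='a': π[13]=2 (border 'aa')
j=14 s[j]='b': k: 2→1→0; π[14]=0 (border '')
j=15 s[j]='c': π[15]=0 (border '')
j=16 s[j]='c': π[16]=0 (border '')
j=17 s[j]='c': π[17]=0 (border '')
j=18 s[j]='b': π[18]=0 (border '')
j=19 s[j]='a': π[19]=1 (border 'a')
j=20 s[j]='a': π[20]=2 (border 'aa')
j=21 s[j]='b': k: 2→1→0; π[21]=0 (border '')
j=22 s[j]='b': π[22]=0 (border '')
j=23 s[j]='c': π[23]=0 (border '')
j=24 s[j]='b': π[24]=0 (border '')
j=25 s[j]='a': π[25]=1 (border 'a')
j=26 s[j]='c': k: 1→0; π[26]=0 (border '')
j=27 s[j]='a': π[27]=1 (border 'a')
j=28 s[j]='c': k: 1→0; π[28]=0 (border '')
j=29 s[j]='c': π[29]=0 (border '')
j=30 s[j]='a': π[30]=1 (border 'a')
j=31 s[j]='a': π[31]=2 (border 'aa')
j=32 s[j]='a': k: 2→1; π[32]=2 (border 'aa')
j=33 s[j]='c': π[33]=3 (border 'aac')
j=34 s[j]='b': k: 3→0; π[34]=0 (border '')
j=35 s[j]='a': π[35]=1 (border 'a')
j=36 s[j]='a': π[36]=2 (border 'aa')
j=37 s[j]='c': π[37]=3 (border 'aac')
j=38 s[j]='b': k: 3→0; π[38]=0 (border '')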